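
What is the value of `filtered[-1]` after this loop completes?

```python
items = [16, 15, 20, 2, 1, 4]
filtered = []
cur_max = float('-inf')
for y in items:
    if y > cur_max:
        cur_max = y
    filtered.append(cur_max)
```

Running max ends at 20
`filtered` takes the values: [] → [16] → [16, 16] → [16, 16, 20] → [16, 16, 20, 20] → [16, 16, 20, 20, 20] → [16, 16, 20, 20, 20, 20]
So `filtered[-1]` = 20

Answer: 20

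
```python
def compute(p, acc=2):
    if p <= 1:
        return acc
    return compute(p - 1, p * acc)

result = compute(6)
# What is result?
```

Accumulator trace (n, acc): (6, 2) -> (5, 12) -> (4, 60) -> (3, 240) -> (2, 720) -> (1, 1440) -> return 1440

Answer: 1440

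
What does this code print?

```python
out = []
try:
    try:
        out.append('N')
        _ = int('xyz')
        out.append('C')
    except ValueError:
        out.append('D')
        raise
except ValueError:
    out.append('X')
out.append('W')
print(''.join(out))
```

Execution trace: 'N' (try body) → 'D' (except ValueError) → 'X' (outer except ValueError) → 'W' (after the try/except). Output: NDXW

Answer: NDXW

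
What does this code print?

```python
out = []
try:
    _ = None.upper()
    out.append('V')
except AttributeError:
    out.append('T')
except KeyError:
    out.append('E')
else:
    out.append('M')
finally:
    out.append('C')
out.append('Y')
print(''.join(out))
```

Execution trace: 'T' (except AttributeError) → 'C' (finally) → 'Y' (after the try/except). Output: TCY

Answer: TCY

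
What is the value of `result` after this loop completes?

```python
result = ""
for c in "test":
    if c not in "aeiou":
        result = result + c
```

Remove vowels from 'test'
`result` takes the values: "" → "t" → "ts" → "tst"

Answer: "tst"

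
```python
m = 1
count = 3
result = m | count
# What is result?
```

Trace:
`m = 1` → m = 1
`count = 3` → count = 3
`result = m | count` → result = 3
So result = 3

Answer: 3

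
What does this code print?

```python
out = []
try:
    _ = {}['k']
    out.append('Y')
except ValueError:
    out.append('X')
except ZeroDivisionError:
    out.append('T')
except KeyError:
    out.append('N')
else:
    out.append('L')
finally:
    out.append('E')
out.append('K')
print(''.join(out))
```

Execution trace: 'N' (except KeyError) → 'E' (finally) → 'K' (after the try/except). Output: NEK

Answer: NEK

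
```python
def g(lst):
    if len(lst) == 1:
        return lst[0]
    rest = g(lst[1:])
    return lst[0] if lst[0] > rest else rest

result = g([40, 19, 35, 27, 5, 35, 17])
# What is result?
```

Recursive max over [40, 19, 35, 27, 5, 35, 17] = 40

Answer: 40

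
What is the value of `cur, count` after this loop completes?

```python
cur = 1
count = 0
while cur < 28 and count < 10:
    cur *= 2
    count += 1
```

Double until >= 28 or 10 iterations
`cur, count` takes the values: (1, 0) → (2, 0) → (2, 1) → (4, 1) → (4, 2) → (8, 2) → (8, 3) → (16, 3) → (16, 4) → (32, 4) → (32, 5)

Answer: 32, 5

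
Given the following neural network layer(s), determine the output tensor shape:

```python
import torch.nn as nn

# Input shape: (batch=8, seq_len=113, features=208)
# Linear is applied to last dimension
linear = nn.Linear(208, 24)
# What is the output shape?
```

Input: (8, 113, 208) -> Output: (8, 113, 24)

Answer: (8, 113, 24)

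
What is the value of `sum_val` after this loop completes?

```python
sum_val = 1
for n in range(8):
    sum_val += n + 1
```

Start at 1, add 1 to 8 = 37
`sum_val` takes the values: 1 → 2 → 4 → 7 → 11 → 16 → 22 → 29 → 37

Answer: 37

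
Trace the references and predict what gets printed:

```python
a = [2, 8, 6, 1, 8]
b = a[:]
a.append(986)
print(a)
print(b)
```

Key concept: slice [:] creates copy.
Step by step:
`a = [2, 8, 6, 1, 8]` → a = [2, 8, 6, 1, 8]
`b = a[:]` → b = [2, 8, 6, 1, 8]
`a.append(986)` → a = [2, 8, 6, 1, 8, 986]
`print(a)` → prints [2, 8, 6, 1, 8, 986]
`print(b)` → prints [2, 8, 6, 1, 8]

Answer:
[2, 8, 6, 1, 8, 986]
[2, 8, 6, 1, 8]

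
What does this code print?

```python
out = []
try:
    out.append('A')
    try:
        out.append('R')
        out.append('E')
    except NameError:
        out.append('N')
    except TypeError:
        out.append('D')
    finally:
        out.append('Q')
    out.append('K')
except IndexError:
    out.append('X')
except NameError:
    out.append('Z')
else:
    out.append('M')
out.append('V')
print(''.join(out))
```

Execution trace: 'A' (try body) → 'R' (inner try body) → 'E' (inner try body, no exception) → 'Q' (inner finally) → 'K' (try body, no exception) → 'M' (else) → 'V' (after the try/except). Output: AREQKMV

Answer: AREQKMV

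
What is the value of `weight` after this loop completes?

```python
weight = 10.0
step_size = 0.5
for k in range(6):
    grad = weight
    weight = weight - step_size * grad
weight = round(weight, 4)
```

Gradient descent: w = 10.0 * (1 - 0.5)^6
`weight` takes the values: 10.0 → 5.0 → 2.5 → 1.25 → 0.625 → 0.3125 → 0.15625 → 0.1562

Answer: 0.1562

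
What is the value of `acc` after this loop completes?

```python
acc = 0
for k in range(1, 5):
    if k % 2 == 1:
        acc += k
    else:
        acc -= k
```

Add odd, subtract even
`acc` takes the values: 0 → 1 → -1 → 2 → -2

Answer: -2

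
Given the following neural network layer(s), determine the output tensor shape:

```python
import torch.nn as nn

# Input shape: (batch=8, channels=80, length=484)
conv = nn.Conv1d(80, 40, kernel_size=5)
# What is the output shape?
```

Input: (8, 80, 484) -> Output: (8, 40, 480)

Answer: (8, 40, 480)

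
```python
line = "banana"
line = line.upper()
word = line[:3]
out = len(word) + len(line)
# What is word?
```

Trace:
`line = "banana"` → line = 'banana'
`line = line.upper()` → line = 'BANANA'
`word = line[:3]` → word = 'BAN'
`out = len(word) + len(line)` → out = 9
So word = 'BAN'

Answer: 'BAN'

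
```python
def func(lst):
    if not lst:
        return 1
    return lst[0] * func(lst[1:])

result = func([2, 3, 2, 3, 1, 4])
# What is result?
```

Product over [2, 3, 2, 3, 1, 4] = 2 * 3 * 2 * 3 * 1 * 4 = 144

Answer: 144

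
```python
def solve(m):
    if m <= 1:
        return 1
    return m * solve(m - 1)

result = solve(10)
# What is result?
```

solve(10) = 10 * 9 * 8 * 7 * 6 * 5 * 4 * 3 * 2 * 1 = 3628800

Answer: 3628800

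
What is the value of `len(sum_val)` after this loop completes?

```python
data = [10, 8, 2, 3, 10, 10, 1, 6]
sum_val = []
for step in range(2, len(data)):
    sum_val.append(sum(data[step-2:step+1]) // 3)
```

Number of 3-element averages
`sum_val` takes the values: [] → [6] → [6, 4] → [6, 4, 5] → [6, 4, 5, 7] → [6, 4, 5, 7, 7] → [6, 4, 5, 7, 7, 5]
So `len(sum_val)` = 6

Answer: 6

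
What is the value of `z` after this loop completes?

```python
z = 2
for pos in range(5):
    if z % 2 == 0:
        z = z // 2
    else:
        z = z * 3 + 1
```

Collatz-style transformation from 2
`z` takes the values: 2 → 1 → 4 → 2 → 1 → 4

Answer: 4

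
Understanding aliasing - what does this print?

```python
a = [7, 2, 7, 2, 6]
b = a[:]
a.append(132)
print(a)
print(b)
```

Key concept: slice [:] creates copy.
Step by step:
`a = [7, 2, 7, 2, 6]` → a = [7, 2, 7, 2, 6]
`b = a[:]` → b = [7, 2, 7, 2, 6]
`a.append(132)` → a = [7, 2, 7, 2, 6, 132]
`print(a)` → prints [7, 2, 7, 2, 6, 132]
`print(b)` → prints [7, 2, 7, 2, 6]

Answer:
[7, 2, 7, 2, 6, 132]
[7, 2, 7, 2, 6]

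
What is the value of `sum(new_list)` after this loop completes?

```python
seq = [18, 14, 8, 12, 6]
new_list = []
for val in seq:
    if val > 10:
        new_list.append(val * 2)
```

Sum of doubled values > 10
`new_list` takes the values: [] → [36] → [36, 28] → [36, 28, 24]
So `sum(new_list)` = 88

Answer: 88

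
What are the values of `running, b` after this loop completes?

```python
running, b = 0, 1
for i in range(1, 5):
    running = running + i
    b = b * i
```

Sum and factorial of 1 to 4
`running, b` takes the values: (0, 1) → (1, 1) → (3, 1) → (3, 2) → (6, 2) → (6, 6) → (10, 6) → (10, 24)

Answer: 10, 24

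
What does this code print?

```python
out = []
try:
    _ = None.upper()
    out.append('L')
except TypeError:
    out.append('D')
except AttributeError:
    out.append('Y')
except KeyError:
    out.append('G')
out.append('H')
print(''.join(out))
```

Execution trace: 'Y' (except AttributeError) → 'H' (after the try/except). Output: YH

Answer: YH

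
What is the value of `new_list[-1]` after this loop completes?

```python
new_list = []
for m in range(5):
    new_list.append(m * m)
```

Last element of squares 0 to 4
`new_list` takes the values: [] → [0] → [0, 1] → [0, 1, 4] → [0, 1, 4, 9] → [0, 1, 4, 9, 16]
So `new_list[-1]` = 16

Answer: 16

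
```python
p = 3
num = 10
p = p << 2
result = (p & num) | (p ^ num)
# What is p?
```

Trace:
`p = 3` → p = 3
`num = 10` → num = 10
`p = p << 2` → p = 12
`result = (p & num) | (p ^ num)` → result = 14
So p = 12

Answer: 12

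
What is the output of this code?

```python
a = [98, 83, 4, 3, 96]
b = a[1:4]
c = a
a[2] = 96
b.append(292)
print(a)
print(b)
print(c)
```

Key concept: slice vs alias.
Step by step:
`a = [98, 83, 4, 3, 96]` → a = [98, 83, 4, 3, 96]
`b = a[1:4]` → b = [83, 4, 3]
`c = a` → c = [98, 83, 4, 3, 96] (same object as a)
`a[2] = 96` → a = [98, 83, 96, 3, 96] (same object as c); c = [98, 83, 96, 3, 96] (same object as a)
`b.append(292)` → b = [83, 4, 3, 292]
`print(a)` → prints [98, 83, 96, 3, 96]
`print(b)` → prints [83, 4, 3, 292]
`print(c)` → prints [98, 83, 96, 3, 96]

Answer:
[98, 83, 96, 3, 96]
[83, 4, 3, 292]
[98, 83, 96, 3, 96]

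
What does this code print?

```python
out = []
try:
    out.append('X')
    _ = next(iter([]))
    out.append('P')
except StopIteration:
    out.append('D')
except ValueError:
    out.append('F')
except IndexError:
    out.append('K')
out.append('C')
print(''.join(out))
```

Execution trace: 'X' (try body) → 'D' (except StopIteration) → 'C' (after the try/except). Output: XDC

Answer: XDC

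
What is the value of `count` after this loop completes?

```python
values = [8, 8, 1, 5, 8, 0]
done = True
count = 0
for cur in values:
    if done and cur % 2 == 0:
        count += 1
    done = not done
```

Count even values at even positions
`count` takes the values: 0 → 1 → 2

Answer: 2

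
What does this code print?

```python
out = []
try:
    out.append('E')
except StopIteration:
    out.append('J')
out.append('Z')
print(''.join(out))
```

Execution trace: 'E' (try body, no exception) → 'Z' (after the try/except). Output: EZ

Answer: EZ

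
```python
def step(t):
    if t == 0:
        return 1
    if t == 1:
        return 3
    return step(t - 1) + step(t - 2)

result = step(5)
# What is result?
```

Build up from base cases: step(0)=1, step(1)=3, step(2)=4, step(3)=7, step(4)=11, step(5)=18

Answer: 18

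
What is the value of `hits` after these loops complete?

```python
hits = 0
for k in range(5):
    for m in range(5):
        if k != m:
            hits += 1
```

5² - 5 (exclude diagonal)
`hits` takes the values: 0 → 1 → 2 → 3 → 4 → 5 → 6 → 7 → 8 → 9 → 10 → 11 → 12 → 13 → 14 → 15 → 16 → 17 → 18 → 19 → 20

Answer: 20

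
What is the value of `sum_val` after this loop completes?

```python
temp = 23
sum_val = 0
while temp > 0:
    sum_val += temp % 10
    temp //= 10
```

Sum digits of 23
`sum_val` takes the values: 0 → 3 → 5

Answer: 5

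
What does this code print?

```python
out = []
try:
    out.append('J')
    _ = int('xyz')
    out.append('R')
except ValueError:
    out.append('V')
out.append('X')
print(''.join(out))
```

Execution trace: 'J' (try body) → 'V' (except ValueError) → 'X' (after the try/except). Output: JVX

Answer: JVX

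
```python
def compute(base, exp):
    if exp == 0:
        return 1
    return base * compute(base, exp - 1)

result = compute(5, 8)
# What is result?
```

compute(5, 8) = 5 * 5 * 5 * 5 * 5 * 5 * 5 * 5 = 390625

Answer: 390625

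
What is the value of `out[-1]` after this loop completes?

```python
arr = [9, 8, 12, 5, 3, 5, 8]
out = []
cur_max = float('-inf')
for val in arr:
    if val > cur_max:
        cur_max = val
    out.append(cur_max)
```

Running max ends at 12
`out` takes the values: [] → [9] → [9, 9] → [9, 9, 12] → [9, 9, 12, 12] → [9, 9, 12, 12, 12] → [9, 9, 12, 12, 12, 12] → [9, 9, 12, 12, 12, 12, 12]
So `out[-1]` = 12

Answer: 12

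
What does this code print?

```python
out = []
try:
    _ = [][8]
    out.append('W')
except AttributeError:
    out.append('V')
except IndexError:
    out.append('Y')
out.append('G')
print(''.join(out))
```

Execution trace: 'Y' (except IndexError) → 'G' (after the try/except). Output: YG

Answer: YG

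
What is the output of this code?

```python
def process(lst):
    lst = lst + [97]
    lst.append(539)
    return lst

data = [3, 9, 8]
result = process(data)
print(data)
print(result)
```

Key concept: rebinding parameter vs mutation.
Step by step:
`data = [3, 9, 8]` → data = [3, 9, 8]
`result = process(data)` → result = [3, 9, 8, 97, 539]
`print(data)` → prints [3, 9, 8]
`print(result)` → prints [3, 9, 8, 97, 539]

Answer:
[3, 9, 8]
[3, 9, 8, 97, 539]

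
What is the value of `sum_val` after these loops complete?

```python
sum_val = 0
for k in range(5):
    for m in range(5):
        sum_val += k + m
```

Sum of all k+m for k,m in 5x5
`sum_val` takes the values: 0 → 1 → 3 → 6 → 10 → 11 → 13 → 16 → 20 → 25 → 27 → 30 → 34 → 39 → 45 → 48 → 52 → 57 → 63 → 70 → 74 → 79 → 85 → 92 → 100

Answer: 100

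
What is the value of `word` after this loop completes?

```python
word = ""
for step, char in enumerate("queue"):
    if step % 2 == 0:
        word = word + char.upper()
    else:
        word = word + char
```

Uppercase even positions in 'queue'
`word` takes the values: "" → "Q" → "Qu" → "QuE" → "QuEu" → "QuEuE"

Answer: "QuEuE"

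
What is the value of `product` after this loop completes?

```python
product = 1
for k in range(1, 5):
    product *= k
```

4! = 24
`product` takes the values: 1 → 2 → 6 → 24

Answer: 24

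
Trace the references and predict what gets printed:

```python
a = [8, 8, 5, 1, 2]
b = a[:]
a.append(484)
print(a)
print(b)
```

Key concept: slice [:] creates copy.
Step by step:
`a = [8, 8, 5, 1, 2]` → a = [8, 8, 5, 1, 2]
`b = a[:]` → b = [8, 8, 5, 1, 2]
`a.append(484)` → a = [8, 8, 5, 1, 2, 484]
`print(a)` → prints [8, 8, 5, 1, 2, 484]
`print(b)` → prints [8, 8, 5, 1, 2]

Answer:
[8, 8, 5, 1, 2, 484]
[8, 8, 5, 1, 2]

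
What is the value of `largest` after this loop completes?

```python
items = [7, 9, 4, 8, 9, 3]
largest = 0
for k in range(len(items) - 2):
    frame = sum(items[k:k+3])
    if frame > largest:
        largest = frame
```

Max sum of 3-element window in [7, 9, 4, 8, 9, 3]
`largest` takes the values: 0 → 20 → 21

Answer: 21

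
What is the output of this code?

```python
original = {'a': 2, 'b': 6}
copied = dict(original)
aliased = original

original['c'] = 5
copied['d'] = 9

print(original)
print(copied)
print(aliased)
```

Key concept: dict() creates copy, assignment creates alias.
Step by step:
`original = {'a': 2, 'b': 6}` → original = {'a': 2, 'b': 6}
`copied = dict(original)` → copied = {'a': 2, 'b': 6}
`aliased = original` → aliased = {'a': 2, 'b': 6} (same object as original)
`original['c'] = 5` → original = {'a': 2, 'b': 6, 'c': 5} (same object as aliased); aliased = {'a': 2, 'b': 6, 'c': 5} (same object as original)
`copied['d'] = 9` → copied = {'a': 2, 'b': 6, 'd': 9}
`print(original)` → prints {'a': 2, 'b': 6, 'c': 5}
`print(copied)` → prints {'a': 2, 'b': 6, 'd': 9}
`print(aliased)` → prints {'a': 2, 'b': 6, 'c': 5}

Answer:
{'a': 2, 'b': 6, 'c': 5}
{'a': 2, 'b': 6, 'd': 9}
{'a': 2, 'b': 6, 'c': 5}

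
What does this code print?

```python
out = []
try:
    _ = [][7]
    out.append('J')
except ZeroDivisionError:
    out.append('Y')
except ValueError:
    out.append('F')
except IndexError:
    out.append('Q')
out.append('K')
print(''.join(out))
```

Execution trace: 'Q' (except IndexError) → 'K' (after the try/except). Output: QK

Answer: QK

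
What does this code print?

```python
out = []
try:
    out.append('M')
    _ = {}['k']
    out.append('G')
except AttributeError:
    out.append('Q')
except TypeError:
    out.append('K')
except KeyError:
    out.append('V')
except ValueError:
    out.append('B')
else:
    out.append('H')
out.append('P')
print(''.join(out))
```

Execution trace: 'M' (try body) → 'V' (except KeyError) → 'P' (after the try/except). Output: MVP

Answer: MVP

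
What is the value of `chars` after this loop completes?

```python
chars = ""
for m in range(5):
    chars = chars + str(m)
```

Concatenate digits 0 to 4
`chars` takes the values: "" → "0" → "01" → "012" → "0123" → "01234"

Answer: "01234"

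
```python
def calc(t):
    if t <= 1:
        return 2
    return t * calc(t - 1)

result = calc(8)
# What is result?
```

calc(8) = 8 * 7 * 6 * 5 * 4 * 3 * 2 * 2 = 80640

Answer: 80640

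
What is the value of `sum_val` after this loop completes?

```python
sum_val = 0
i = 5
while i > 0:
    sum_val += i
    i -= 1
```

Sum 5 down to 1
`sum_val` takes the values: 0 → 5 → 9 → 12 → 14 → 15

Answer: 15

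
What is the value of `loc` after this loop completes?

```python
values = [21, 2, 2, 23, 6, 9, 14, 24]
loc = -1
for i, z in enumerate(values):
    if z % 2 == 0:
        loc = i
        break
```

First even number index in [21, 2, 2, 23, 6, 9, 14, 24]
`loc` takes the values: -1 → 1

Answer: 1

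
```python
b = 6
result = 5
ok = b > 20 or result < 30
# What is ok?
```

Trace:
`b = 6` → b = 6
`result = 5` → result = 5
`ok = b > 20 or result < 30` → ok = True
So ok = True

Answer: True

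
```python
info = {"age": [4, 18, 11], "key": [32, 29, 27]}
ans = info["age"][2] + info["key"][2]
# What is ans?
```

Trace:
`info = {"age": [4, 18, 11], "key": [32, 29, 27]}` → info = {'age': [4, 18, 11], 'key': [32, 29, 27]}
`ans = info["age"][2] + info["key"][2]` → ans = 38
So ans = 38

Answer: 38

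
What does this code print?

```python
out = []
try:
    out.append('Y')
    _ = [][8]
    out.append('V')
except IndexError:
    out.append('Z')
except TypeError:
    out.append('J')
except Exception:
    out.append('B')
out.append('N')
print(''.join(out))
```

Execution trace: 'Y' (try body) → 'Z' (except IndexError) → 'N' (after the try/except). Output: YZN

Answer: YZN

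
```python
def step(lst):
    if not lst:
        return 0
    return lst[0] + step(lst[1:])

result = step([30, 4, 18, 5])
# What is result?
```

30 + 4 + 18 + 5 + 0 = 57

Answer: 57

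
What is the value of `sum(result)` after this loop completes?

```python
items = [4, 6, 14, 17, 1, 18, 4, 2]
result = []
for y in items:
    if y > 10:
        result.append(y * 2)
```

Sum of doubled values > 10
`result` takes the values: [] → [28] → [28, 34] → [28, 34, 36]
So `sum(result)` = 98

Answer: 98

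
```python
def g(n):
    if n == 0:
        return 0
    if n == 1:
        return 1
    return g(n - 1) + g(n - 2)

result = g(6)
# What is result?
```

Build up from base cases: g(0)=0, g(1)=1, g(2)=1, g(3)=2, g(4)=3, g(5)=5, g(6)=8

Answer: 8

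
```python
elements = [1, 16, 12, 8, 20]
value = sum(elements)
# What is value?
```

Trace:
`elements = [1, 16, 12, 8, 20]` → elements = [1, 16, 12, 8, 20]
`value = sum(elements)` → value = 57
So value = 57

Answer: 57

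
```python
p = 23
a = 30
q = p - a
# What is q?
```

Trace:
`p = 23` → p = 23
`a = 30` → a = 30
`q = p - a` → q = -7
So q = -7

Answer: -7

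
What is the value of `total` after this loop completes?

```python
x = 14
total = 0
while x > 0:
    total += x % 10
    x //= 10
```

Sum digits of 14
`total` takes the values: 0 → 4 → 5

Answer: 5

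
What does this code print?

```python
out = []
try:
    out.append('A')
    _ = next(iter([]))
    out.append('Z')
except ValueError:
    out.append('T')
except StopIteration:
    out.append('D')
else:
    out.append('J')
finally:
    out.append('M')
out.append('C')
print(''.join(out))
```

Execution trace: 'A' (try body) → 'D' (except StopIteration) → 'M' (finally) → 'C' (after the try/except). Output: ADMC

Answer: ADMC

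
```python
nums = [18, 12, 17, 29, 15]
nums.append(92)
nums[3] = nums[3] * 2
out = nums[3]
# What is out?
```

Trace:
`nums = [18, 12, 17, 29, 15]` → nums = [18, 12, 17, 29, 15]
`nums.append(92)` → nums = [18, 12, 17, 29, 15, 92]
`nums[3] = nums[3] * 2` → nums = [18, 12, 17, 58, 15, 92]
`out = nums[3]` → out = 58
So out = 58

Answer: 58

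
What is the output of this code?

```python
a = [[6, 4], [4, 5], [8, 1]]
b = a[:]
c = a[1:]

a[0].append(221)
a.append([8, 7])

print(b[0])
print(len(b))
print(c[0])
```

Key concept: slice with nested mutation.
Step by step:
`a = [[6, 4], [4, 5], [8, 1]]` → a = [[6, 4], [4, 5], [8, 1]]
`b = a[:]` → b = [[6, 4], [4, 5], [8, 1]]
`c = a[1:]` → c = [[4, 5], [8, 1]]
`a[0].append(221)` → a = [[6, 4, 221], [4, 5], [8, 1]]; b = [[6, 4, 221], [4, 5], [8, 1]]
`a.append([8, 7])` → a = [[6, 4, 221], [4, 5], [8, 1], [8, 7]]
`print(b[0])` → prints [6, 4, 221]
`print(len(b))` → prints 3
`print(c[0])` → prints [4, 5]

Answer:
[6, 4, 221]
3
[4, 5]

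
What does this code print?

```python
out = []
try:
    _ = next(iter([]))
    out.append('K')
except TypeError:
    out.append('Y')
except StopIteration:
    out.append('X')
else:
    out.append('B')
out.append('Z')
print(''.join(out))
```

Execution trace: 'X' (except StopIteration) → 'Z' (after the try/except). Output: XZ

Answer: XZ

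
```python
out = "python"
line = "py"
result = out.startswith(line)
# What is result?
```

Trace:
`out = "python"` → out = 'python'
`line = "py"` → line = 'py'
`result = out.startswith(line)` → result = True
So result = True

Answer: True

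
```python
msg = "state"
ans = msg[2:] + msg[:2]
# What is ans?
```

Trace:
`msg = "state"` → msg = 'state'
`ans = msg[2:] + msg[:2]` → ans = 'atest'
So ans = 'atest'

Answer: 'atest'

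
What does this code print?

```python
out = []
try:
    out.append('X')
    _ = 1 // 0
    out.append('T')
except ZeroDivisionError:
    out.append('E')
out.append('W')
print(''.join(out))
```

Execution trace: 'X' (try body) → 'E' (except ZeroDivisionError) → 'W' (after the try/except). Output: XEW

Answer: XEW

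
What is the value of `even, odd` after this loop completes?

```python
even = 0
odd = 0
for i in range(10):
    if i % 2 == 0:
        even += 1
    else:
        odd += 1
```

Count evens and odds in range(10)
`even, odd` takes the values: (0, 0) → (1, 0) → (1, 1) → (2, 1) → (2, 2) → (3, 2) → (3, 3) → (4, 3) → (4, 4) → (5, 4) → (5, 5)

Answer: 5, 5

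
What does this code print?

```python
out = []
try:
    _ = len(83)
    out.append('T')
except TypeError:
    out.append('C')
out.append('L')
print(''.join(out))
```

Execution trace: 'C' (except TypeError) → 'L' (after the try/except). Output: CL

Answer: CL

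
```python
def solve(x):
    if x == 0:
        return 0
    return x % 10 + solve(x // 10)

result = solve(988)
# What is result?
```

Sum of digits of 988: 8 + 8 + 9 = 25

Answer: 25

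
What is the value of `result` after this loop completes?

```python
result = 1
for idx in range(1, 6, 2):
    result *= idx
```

Product of 1, 3, 5, ... up to 5
`result` takes the values: 1 → 3 → 15

Answer: 15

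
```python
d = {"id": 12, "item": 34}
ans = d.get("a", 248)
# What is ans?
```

Trace:
`d = {"id": 12, "item": 34}` → d = {'id': 12, 'item': 34}
`ans = d.get("a", 248)` → ans = 248
So ans = 248

Answer: 248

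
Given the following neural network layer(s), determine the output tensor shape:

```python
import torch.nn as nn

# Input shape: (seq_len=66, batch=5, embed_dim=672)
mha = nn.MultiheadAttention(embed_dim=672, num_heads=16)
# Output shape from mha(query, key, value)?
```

Input: (66, 5, 672) -> Output: (66, 5, 672)

Answer: (66, 5, 672)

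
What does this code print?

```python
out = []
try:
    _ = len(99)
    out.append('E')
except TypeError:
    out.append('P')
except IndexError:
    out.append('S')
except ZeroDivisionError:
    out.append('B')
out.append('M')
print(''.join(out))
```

Execution trace: 'P' (except TypeError) → 'M' (after the try/except). Output: PM

Answer: PM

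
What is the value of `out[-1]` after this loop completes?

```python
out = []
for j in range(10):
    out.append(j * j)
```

Last element of squares 0 to 9
`out` takes the values: [] → [0] → [0, 1] → [0, 1, 4] → [0, 1, 4, 9] → [0, 1, 4, 9, 16] → [0, 1, 4, 9, 16, 25] → [0, 1, 4, 9, 16, 25, 36] → [0, 1, 4, 9, 16, 25, 36, 49] → [0, 1, 4, 9, 16, 25, 36, 49, 64] → [0, 1, 4, 9, 16, 25, 36, 49, 64, 81]
So `out[-1]` = 81

Answer: 81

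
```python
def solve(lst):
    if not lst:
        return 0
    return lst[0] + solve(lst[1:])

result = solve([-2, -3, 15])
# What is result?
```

(-2) + (-3) + 15 + 0 = 10

Answer: 10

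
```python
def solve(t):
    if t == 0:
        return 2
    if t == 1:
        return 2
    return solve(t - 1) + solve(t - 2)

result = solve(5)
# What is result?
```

Build up from base cases: solve(0)=2, solve(1)=2, solve(2)=4, solve(3)=6, solve(4)=10, solve(5)=16

Answer: 16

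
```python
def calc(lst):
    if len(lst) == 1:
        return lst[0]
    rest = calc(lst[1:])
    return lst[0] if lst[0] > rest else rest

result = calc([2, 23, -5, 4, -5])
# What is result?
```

Recursive max over [2, 23, -5, 4, -5] = 23

Answer: 23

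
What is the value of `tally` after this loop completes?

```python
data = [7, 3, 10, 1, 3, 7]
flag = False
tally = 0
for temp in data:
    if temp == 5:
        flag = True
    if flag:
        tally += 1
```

Count elements after first 5 in [7, 3, 10, 1, 3, 7]
`tally` takes the values: 0

Answer: 0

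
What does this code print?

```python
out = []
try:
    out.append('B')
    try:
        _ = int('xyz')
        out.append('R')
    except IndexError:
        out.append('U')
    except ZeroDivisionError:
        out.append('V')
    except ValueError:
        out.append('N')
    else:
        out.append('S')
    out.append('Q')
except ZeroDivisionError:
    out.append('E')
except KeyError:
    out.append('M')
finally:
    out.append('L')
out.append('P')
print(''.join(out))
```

Execution trace: 'B' (try body) → 'N' (inner except ValueError) → 'Q' (try body, no exception) → 'L' (finally) → 'P' (after the try/except). Output: BNQLP

Answer: BNQLP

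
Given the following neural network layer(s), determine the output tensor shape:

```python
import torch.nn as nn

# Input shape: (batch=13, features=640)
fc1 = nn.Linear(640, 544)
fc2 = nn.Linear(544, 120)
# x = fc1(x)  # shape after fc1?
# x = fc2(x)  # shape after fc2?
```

Input: (13, 640) -> after fc1: (13, 544) -> Output: (13, 120)

Answer: (13, 120)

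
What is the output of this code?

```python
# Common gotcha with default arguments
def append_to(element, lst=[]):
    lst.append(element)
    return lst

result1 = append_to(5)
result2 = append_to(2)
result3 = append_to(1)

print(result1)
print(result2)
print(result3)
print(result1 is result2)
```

Key concept: mutable default argument gotcha.
Step by step:
`result1 = append_to(5)` → result1 = [5]
`result2 = append_to(2)` → result1 = [5, 2] (same object as result2); result2 = [5, 2] (same object as result1)
`result3 = append_to(1)` → result1 = [5, 2, 1] (same object as result2, result3); result2 = [5, 2, 1] (same object as result1, result3); result3 = [5, 2, 1] (same object as result1, result2)
`print(result1)` → prints [5, 2, 1]
`print(result2)` → prints [5, 2, 1]
`print(result3)` → prints [5, 2, 1]
`print(result1 is result2)` → prints True

Answer:
[5, 2, 1]
[5, 2, 1]
[5, 2, 1]
True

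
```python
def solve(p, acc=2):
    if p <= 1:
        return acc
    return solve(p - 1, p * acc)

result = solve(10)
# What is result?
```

Accumulator trace (n, acc): (10, 2) -> (9, 20) -> (8, 180) -> (7, 1440) -> (6, 10080) -> (5, 60480) -> (4, 302400) -> (3, 1209600) -> (2, 3628800) -> (1, 7257600) -> return 7257600

Answer: 7257600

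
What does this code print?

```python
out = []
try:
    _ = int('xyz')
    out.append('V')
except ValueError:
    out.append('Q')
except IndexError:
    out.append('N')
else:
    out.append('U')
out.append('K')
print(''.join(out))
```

Execution trace: 'Q' (except ValueError) → 'K' (after the try/except). Output: QK

Answer: QK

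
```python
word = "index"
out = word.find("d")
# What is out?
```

Trace:
`word = "index"` → word = 'index'
`out = word.find("d")` → out = 2
So out = 2

Answer: 2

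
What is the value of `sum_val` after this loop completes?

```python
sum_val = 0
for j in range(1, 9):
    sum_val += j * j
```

Sum of squares 1² to 8² = 204
`sum_val` takes the values: 0 → 1 → 5 → 14 → 30 → 55 → 91 → 140 → 204

Answer: 204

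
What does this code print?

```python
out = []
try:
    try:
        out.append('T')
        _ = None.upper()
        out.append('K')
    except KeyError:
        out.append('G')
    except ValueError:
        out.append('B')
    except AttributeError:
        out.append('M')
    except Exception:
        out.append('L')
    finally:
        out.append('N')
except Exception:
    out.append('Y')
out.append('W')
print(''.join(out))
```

Execution trace: 'T' (inner try body) → 'M' (inner except AttributeError) → 'N' (inner finally) → 'W' (after the try/except). Output: TMNW

Answer: TMNW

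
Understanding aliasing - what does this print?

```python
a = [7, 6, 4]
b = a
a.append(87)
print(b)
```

Key concept: basic list aliasing.
Step by step:
`a = [7, 6, 4]` → a = [7, 6, 4]
`b = a` → b = [7, 6, 4] (same object as a)
`a.append(87)` → a = [7, 6, 4, 87] (same object as b); b = [7, 6, 4, 87] (same object as a)
`print(b)` → prints [7, 6, 4, 87]

Answer: [7, 6, 4, 87]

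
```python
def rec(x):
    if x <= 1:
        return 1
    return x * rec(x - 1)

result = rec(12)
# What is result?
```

rec(12) = 12 * 11 * 10 * 9 * 8 * 7 * 6 * 5 * 4 * 3 * 2 * 1 = 479001600

Answer: 479001600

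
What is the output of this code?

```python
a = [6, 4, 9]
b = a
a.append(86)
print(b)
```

Key concept: basic list aliasing.
Step by step:
`a = [6, 4, 9]` → a = [6, 4, 9]
`b = a` → b = [6, 4, 9] (same object as a)
`a.append(86)` → a = [6, 4, 9, 86] (same object as b); b = [6, 4, 9, 86] (same object as a)
`print(b)` → prints [6, 4, 9, 86]

Answer: [6, 4, 9, 86]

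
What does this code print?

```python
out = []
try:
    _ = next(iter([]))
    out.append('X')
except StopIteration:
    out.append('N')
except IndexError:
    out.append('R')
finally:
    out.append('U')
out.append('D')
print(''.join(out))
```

Execution trace: 'N' (except StopIteration) → 'U' (finally) → 'D' (after the try/except). Output: NUD

Answer: NUD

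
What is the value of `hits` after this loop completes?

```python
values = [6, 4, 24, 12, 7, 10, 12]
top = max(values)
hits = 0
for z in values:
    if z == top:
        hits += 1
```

Count of max value 24 in [6, 4, 24, 12, 7, 10, 12]
`hits` takes the values: 0 → 1

Answer: 1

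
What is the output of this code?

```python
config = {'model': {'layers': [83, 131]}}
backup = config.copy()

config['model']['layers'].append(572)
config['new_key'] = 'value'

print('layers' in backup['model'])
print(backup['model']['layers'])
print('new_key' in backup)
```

Key concept: shallow copy gotcha with nested dict.
Step by step:
`config = {'model': {'layers': [83, 131]}}` → config = {'model': {'layers': [83, 131]}}
`backup = config.copy()` → backup = {'model': {'layers': [83, 131]}}
`config['model']['layers'].append(572)` → config = {'model': {'layers': [83, 131, 572]}}; backup = {'model': {'layers': [83, 131, 572]}}
`config['new_key'] = 'value'` → config = {'model': {'layers': [83, 131, 572]}, 'new_key': 'value'}
`print('layers' in backup['model'])` → prints True
`print(backup['model']['layers'])` → prints [83, 131, 572]
`print('new_key' in backup)` → prints False

Answer:
True
[83, 131, 572]
False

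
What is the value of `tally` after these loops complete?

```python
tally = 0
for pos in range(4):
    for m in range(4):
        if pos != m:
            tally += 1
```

4² - 4 (exclude diagonal)
`tally` takes the values: 0 → 1 → 2 → 3 → 4 → 5 → 6 → 7 → 8 → 9 → 10 → 11 → 12

Answer: 12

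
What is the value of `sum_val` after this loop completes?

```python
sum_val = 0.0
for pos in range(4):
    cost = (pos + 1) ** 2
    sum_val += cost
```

Sum of squared losses 1² + 2² + ... + 4²
`sum_val` takes the values: 0.0 → 1.0 → 5.0 → 14.0 → 30.0

Answer: 30.0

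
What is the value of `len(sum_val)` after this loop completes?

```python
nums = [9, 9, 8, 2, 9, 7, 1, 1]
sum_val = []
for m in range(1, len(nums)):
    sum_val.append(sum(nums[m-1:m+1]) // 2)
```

Number of 2-element averages
`sum_val` takes the values: [] → [9] → [9, 8] → [9, 8, 5] → [9, 8, 5, 5] → [9, 8, 5, 5, 8] → [9, 8, 5, 5, 8, 4] → [9, 8, 5, 5, 8, 4, 1]
So `len(sum_val)` = 7

Answer: 7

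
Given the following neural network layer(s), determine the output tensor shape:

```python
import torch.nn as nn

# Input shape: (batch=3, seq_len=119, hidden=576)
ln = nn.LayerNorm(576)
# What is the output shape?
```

Input: (3, 119, 576) -> Output: (3, 119, 576)

Answer: (3, 119, 576)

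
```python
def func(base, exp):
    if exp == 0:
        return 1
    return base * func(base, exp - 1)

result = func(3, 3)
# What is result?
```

func(3, 3) = 3 * 3 * 3 = 27

Answer: 27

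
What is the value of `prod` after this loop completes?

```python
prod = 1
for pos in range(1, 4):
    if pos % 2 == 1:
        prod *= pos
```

Product of odd numbers 1 to 3
`prod` takes the values: 1 → 3

Answer: 3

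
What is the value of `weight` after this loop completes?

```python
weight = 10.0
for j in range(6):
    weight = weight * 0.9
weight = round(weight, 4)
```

Exponential decay: 10.0 * 0.9^6
`weight` takes the values: 10.0 → 9.0 → 8.1 → 7.29 → 6.561 → 5.9049 → 5.31441 → 5.3144

Answer: 5.3144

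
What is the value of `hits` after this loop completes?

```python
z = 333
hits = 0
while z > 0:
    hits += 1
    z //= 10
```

Count digits by repeated division by 10
`hits` takes the values: 0 → 1 → 2 → 3

Answer: 3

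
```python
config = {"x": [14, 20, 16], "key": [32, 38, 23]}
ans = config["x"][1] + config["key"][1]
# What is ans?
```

Trace:
`config = {"x": [14, 20, 16], "key": [32, 38, 23]}` → config = {'x': [14, 20, 16], 'key': [32, 38, 23]}
`ans = config["x"][1] + config["key"][1]` → ans = 58
So ans = 58

Answer: 58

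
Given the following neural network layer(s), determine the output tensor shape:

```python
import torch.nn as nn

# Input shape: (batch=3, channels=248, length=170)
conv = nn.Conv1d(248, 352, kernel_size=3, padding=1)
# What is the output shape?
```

Input: (3, 248, 170) -> Output: (3, 352, 170)

Answer: (3, 352, 170)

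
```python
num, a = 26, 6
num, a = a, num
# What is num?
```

Trace:
`num, a = 26, 6` → num = 26; a = 6
`num, a = a, num` → num = 6; a = 26
So num = 6

Answer: 6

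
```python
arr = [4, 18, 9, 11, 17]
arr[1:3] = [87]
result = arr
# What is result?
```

Trace:
`arr = [4, 18, 9, 11, 17]` → arr = [4, 18, 9, 11, 17]
`arr[1:3] = [87]` → arr = [4, 87, 11, 17]
`result = arr` → result = [4, 87, 11, 17]
So result = [4, 87, 11, 17]

Answer: [4, 87, 11, 17]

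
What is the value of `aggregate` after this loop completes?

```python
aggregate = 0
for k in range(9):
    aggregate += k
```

Sum of 0 to 8 = 36
`aggregate` takes the values: 0 → 1 → 3 → 6 → 10 → 15 → 21 → 28 → 36

Answer: 36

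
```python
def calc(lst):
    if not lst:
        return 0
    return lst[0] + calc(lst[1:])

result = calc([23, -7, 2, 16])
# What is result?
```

23 + (-7) + 2 + 16 + 0 = 34

Answer: 34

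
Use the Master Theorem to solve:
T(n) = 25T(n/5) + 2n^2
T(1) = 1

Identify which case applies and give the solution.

a=25, b=5, f(n)=2n^2. log_5(25) = 2. Since c=2 = 2, Case 2 applies: T(n) = Θ(n^log_b(a) · log n) = O(n^2 log n).

Answer: O(n^2 log n) - Case 2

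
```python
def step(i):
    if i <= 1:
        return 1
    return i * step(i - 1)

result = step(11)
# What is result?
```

step(11) = 11 * 10 * 9 * 8 * 7 * 6 * 5 * 4 * 3 * 2 * 1 = 39916800

Answer: 39916800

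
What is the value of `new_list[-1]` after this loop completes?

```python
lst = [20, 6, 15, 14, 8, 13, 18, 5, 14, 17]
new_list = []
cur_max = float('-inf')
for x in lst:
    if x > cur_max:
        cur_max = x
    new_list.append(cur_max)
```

Running max ends at 20
`new_list` takes the values: [] → [20] → [20, 20] → [20, 20, 20] → [20, 20, 20, 20] → [20, 20, 20, 20, 20] → [20, 20, 20, 20, 20, 20] → [20, 20, 20, 20, 20, 20, 20] → [20, 20, 20, 20, 20, 20, 20, 20] → [20, 20, 20, 20, 20, 20, 20, 20, 20] → [20, 20, 20, 20, 20, 20, 20, 20, 20, 20]
So `new_list[-1]` = 20

Answer: 20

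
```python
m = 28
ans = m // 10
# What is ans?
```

Trace:
`m = 28` → m = 28
`ans = m // 10` → ans = 2
So ans = 2

Answer: 2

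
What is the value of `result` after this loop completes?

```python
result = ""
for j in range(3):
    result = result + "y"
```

Repeat 'y' 3 times
`result` takes the values: "" → "y" → "yy" → "yyy"

Answer: "yyy"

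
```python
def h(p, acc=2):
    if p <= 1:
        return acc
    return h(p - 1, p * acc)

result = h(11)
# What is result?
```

Accumulator trace (n, acc): (11, 2) -> (10, 22) -> (9, 220) -> (8, 1980) -> (7, 15840) -> (6, 110880) -> (5, 665280) -> (4, 3326400) -> (3, 13305600) -> (2, 39916800) -> (1, 79833600) -> return 79833600

Answer: 79833600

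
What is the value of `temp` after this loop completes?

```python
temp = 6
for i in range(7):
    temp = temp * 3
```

Multiply by 3, 7 times: 6 * 3^7 = 13122
`temp` takes the values: 6 → 18 → 54 → 162 → 486 → 1458 → 4374 → 13122

Answer: 13122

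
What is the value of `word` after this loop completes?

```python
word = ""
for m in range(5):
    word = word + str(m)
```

Concatenate digits 0 to 4
`word` takes the values: "" → "0" → "01" → "012" → "0123" → "01234"

Answer: "01234"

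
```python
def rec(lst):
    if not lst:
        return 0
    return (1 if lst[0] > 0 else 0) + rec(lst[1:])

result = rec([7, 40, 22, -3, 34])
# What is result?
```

Count of positive elements in [7, 40, 22, -3, 34] = 4

Answer: 4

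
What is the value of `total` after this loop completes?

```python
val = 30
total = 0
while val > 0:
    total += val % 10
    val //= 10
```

Sum digits of 30
`total` takes the values: 0 → 3

Answer: 3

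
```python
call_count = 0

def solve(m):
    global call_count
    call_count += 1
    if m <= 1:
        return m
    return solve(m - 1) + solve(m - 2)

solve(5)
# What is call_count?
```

Calls(m) = 1 + Calls(m-1) + Calls(m-2); Calls(0)=Calls(1)=1. For m=5 this gives 15.

Answer: 15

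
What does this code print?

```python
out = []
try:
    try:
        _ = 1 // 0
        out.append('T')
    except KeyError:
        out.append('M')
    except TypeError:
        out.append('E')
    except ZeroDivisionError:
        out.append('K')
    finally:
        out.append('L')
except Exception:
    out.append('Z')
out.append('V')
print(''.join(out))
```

Execution trace: 'K' (inner except ZeroDivisionError) → 'L' (inner finally) → 'V' (after the try/except). Output: KLV

Answer: KLV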